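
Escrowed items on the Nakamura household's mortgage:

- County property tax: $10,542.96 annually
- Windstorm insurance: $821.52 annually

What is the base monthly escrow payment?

County property tax — $10,542.96 annually
Windstorm insurance — $821.52 annually
Combined annual = $11,364.48
Per month = $11,364.48 / 12 = $947.04

$947.04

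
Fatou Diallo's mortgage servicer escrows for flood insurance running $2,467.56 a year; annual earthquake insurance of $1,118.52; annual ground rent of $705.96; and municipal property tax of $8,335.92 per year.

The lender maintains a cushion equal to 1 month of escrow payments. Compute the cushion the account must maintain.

Flood insurance: $2,467.56
Earthquake insurance: $1,118.52
Ground rent: $705.96
Municipal property tax: $8,335.92
Annual escrow total = $2,467.56 + $1,118.52 + $705.96 + $8,335.92 = $12,627.96
Per month = $12,627.96 ÷ 12 = $1,052.33
Reserve = 1 × $1,052.33 = $1,052.33

$1,052.33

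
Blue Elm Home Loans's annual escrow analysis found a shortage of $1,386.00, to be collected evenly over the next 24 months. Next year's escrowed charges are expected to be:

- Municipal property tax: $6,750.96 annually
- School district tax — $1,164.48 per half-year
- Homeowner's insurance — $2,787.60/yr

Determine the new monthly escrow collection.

Municipal property tax — $6,750.96 annually
School district tax — $1,164.48 × 2 = $2,328.96 annually
Homeowner's insurance — $2,787.60 annually
Total annual escrow = $6,750.96 + $2,328.96 + $2,787.60 = $11,867.52
Monthly escrow = $11,867.52 ÷ 12 = $988.96
Monthly shortage recovery: $1,386.00 ÷ 24 = $57.75
New monthly escrow = $988.96 + $57.75 = $1,046.71

$1,046.71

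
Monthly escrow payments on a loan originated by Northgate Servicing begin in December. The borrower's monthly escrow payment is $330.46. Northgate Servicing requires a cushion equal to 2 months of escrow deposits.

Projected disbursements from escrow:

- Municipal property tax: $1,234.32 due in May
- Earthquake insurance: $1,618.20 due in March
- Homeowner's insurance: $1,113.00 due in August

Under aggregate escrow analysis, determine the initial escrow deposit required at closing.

Cushion = 2 × $330.46 = $660.92
Trial balance (start $0, +$330.46 each month, − disbursements):
  Dec: +$330.46 → $330.46
  Jan: +$330.46 → $660.92
  Feb: +$330.46 → $991.38
  Mar: +$330.46 − $1,618.20 → -$296.36
  Apr: +$330.46 → $34.10
  May: +$330.46 − $1,234.32 → -$869.76
  Jun: +$330.46 → -$539.30
  Jul: +$330.46 → -$208.84
  Aug: +$330.46 − $1,113.00 → -$991.38
  Sep: +$330.46 → -$660.92
  Oct: +$330.46 → -$330.46
  Nov: +$330.46 → $0.00
Lowest trial balance = -$991.38 (Aug)
Initial deposit = cushion − low point = $660.92 − (-$991.38) = $1,652.30

$1,652.30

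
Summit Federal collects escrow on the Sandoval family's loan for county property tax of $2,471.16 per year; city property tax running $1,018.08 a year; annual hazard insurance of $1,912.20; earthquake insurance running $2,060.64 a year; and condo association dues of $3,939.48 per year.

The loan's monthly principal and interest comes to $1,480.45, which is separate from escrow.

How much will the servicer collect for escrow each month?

$950.13

County property tax: $2,471.16
City property tax: $1,018.08
Hazard insurance: $1,912.20
Earthquake insurance: $2,060.64
Condo association dues: $3,939.48
Total per year = $2,471.16 + $1,018.08 + $1,912.20 + $2,060.64 + $3,939.48 = $11,401.56
Monthly = $11,401.56 ÷ 12 = $950.13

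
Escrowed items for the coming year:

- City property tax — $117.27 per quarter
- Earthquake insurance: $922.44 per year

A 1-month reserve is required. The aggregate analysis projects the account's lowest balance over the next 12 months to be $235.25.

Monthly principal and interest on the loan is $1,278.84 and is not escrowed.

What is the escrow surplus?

City property tax: $117.27 × 4 = $469.08 annually
Earthquake insurance: $922.44 annually
Total per year = $469.08 + $922.44 = $1,391.52
Monthly escrow = $1,391.52 ÷ 12 = $115.96
Required reserve = 1 × $115.96 = $115.96
Excess over cushion: $235.25 − $115.96 = $119.29

$119.29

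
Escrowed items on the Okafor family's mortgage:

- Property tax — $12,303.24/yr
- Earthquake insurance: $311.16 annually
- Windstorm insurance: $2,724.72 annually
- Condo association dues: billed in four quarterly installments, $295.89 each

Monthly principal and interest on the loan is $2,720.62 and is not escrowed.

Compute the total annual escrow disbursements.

Property tax — $12,303.24 per year
Earthquake insurance — $311.16 per year
Windstorm insurance — $2,724.72 per year
Condo association dues — $295.89 × 4 = $1,183.56 per year
Annual escrow total = $16,522.68

$16,522.68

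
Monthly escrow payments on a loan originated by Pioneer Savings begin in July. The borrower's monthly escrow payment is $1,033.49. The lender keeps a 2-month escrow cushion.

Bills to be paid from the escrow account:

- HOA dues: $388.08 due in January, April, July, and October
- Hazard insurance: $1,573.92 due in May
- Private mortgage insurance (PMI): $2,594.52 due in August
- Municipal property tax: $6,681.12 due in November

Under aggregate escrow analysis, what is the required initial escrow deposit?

Cushion = 2 × $1,033.49 = $2,066.98
Trial balance (start $0, +$1,033.49 each month, − disbursements):
  Jul: +$1,033.49 − $388.08 → $645.41
  Aug: +$1,033.49 − $2,594.52 → -$915.62
  Sep: +$1,033.49 → $117.87
  Oct: +$1,033.49 − $388.08 → $763.28
  Nov: +$1,033.49 − $6,681.12 → -$4,884.35
  Dec: +$1,033.49 → -$3,850.86
  Jan: +$1,033.49 − $388.08 → -$3,205.45
  Feb: +$1,033.49 → -$2,171.96
  Mar: +$1,033.49 → -$1,138.47
  Apr: +$1,033.49 − $388.08 → -$493.06
  May: +$1,033.49 − $1,573.92 → -$1,033.49
  Jun: +$1,033.49 → $0.00
Lowest trial balance = -$4,884.35 (Nov)
Initial deposit = cushion − low point = $2,066.98 − (-$4,884.35) = $6,951.33

$6,951.33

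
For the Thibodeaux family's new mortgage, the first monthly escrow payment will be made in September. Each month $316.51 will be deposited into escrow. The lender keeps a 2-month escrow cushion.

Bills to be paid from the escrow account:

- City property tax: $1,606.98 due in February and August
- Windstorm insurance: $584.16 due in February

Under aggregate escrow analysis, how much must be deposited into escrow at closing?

$925.10

Cushion = 2 × $316.51 = $633.02
Trial balance (start $0, +$316.51 each month, − disbursements):
  Sep: +$316.51 → $316.51
  Oct: +$316.51 → $633.02
  Nov: +$316.51 → $949.53
  Dec: +$316.51 → $1,266.04
  Jan: +$316.51 → $1,582.55
  Feb: +$316.51 − $2,191.14 → -$292.08
  Mar: +$316.51 → $24.43
  Apr: +$316.51 → $340.94
  May: +$316.51 → $657.45
  Jun: +$316.51 → $973.96
  Jul: +$316.51 → $1,290.47
  Aug: +$316.51 − $1,606.98 → $0.00
Lowest trial balance = -$292.08 (Feb)
Initial deposit = cushion − low point = $633.02 − (-$292.08) = $925.10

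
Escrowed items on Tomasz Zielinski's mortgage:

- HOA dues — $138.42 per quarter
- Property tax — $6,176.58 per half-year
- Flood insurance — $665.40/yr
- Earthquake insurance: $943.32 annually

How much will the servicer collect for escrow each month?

HOA dues = $138.42 × 4 = $553.68/yr
Property tax = $6,176.58 × 2 = $12,353.16/yr
Flood insurance = $665.40/yr
Earthquake insurance = $943.32/yr
Total per year = $553.68 + $12,353.16 + $665.40 + $943.32 = $14,515.56
Monthly escrow = $14,515.56 ÷ 12 = $1,209.63

$1,209.63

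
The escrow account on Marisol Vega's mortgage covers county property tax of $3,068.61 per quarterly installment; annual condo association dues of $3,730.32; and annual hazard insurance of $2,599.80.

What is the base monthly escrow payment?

$1,550.38

County property tax — $3,068.61 × 4 = $12,274.44
Condo association dues — $3,730.32
Hazard insurance — $2,599.80
Annual escrow total = $18,604.56
Monthly = $18,604.56 ÷ 12 = $1,550.38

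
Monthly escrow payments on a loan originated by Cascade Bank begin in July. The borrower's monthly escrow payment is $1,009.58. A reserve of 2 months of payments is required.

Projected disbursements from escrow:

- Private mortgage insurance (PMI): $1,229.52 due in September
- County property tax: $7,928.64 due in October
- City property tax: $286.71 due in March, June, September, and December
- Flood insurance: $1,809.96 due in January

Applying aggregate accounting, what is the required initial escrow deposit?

Cushion = 2 × $1,009.58 = $2,019.16
Trial balance (start $0, +$1,009.58 each month, − disbursements):
  Jul: +$1,009.58 → $1,009.58
  Aug: +$1,009.58 → $2,019.16
  Sep: +$1,009.58 − $1,516.23 → $1,512.51
  Oct: +$1,009.58 − $7,928.64 → -$5,406.55
  Nov: +$1,009.58 → -$4,396.97
  Dec: +$1,009.58 − $286.71 → -$3,674.10
  Jan: +$1,009.58 − $1,809.96 → -$4,474.48
  Feb: +$1,009.58 → -$3,464.90
  Mar: +$1,009.58 − $286.71 → -$2,742.03
  Apr: +$1,009.58 → -$1,732.45
  May: +$1,009.58 → -$722.87
  Jun: +$1,009.58 − $286.71 → $0.00
Lowest trial balance = -$5,406.55 (Oct)
Initial deposit = cushion − low point = $2,019.16 − (-$5,406.55) = $7,425.71

$7,425.71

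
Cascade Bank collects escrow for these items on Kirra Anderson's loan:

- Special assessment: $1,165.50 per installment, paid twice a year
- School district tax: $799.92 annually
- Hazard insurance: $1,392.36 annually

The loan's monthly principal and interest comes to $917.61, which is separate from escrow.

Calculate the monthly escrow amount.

Special assessment — $1,165.50 × 2 = $2,331.00/yr
School district tax — $799.92/yr
Hazard insurance — $1,392.36/yr
Yearly total = $2,331.00 + $799.92 + $1,392.36 = $4,523.28
Per month = $4,523.28 / 12 = $376.94

$376.94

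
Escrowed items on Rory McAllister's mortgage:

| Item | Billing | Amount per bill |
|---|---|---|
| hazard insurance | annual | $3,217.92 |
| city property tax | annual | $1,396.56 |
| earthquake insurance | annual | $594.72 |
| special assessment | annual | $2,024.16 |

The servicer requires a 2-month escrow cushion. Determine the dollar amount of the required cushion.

$1,205.56

Hazard insurance = $3,217.92 per year
City property tax = $1,396.56 per year
Earthquake insurance = $594.72 per year
Special assessment = $2,024.16 per year
Total annual escrow = $3,217.92 + $1,396.56 + $594.72 + $2,024.16 = $7,233.36
Per month = $7,233.36 / 12 = $602.78
Required cushion = 2 × $602.78 = $1,205.56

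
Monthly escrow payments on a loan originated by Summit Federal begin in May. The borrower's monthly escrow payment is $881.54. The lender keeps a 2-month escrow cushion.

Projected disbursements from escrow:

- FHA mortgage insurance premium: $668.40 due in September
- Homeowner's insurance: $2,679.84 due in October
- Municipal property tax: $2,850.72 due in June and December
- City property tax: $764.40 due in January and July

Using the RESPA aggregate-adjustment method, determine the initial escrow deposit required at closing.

$4,524.84

Cushion = 2 × $881.54 = $1,763.08
Trial balance (start $0, +$881.54 each month, − disbursements):
  May: +$881.54 → $881.54
  Jun: +$881.54 − $2,850.72 → -$1,087.64
  Jul: +$881.54 − $764.40 → -$970.50
  Aug: +$881.54 → -$88.96
  Sep: +$881.54 − $668.40 → $124.18
  Oct: +$881.54 − $2,679.84 → -$1,674.12
  Nov: +$881.54 → -$792.58
  Dec: +$881.54 − $2,850.72 → -$2,761.76
  Jan: +$881.54 − $764.40 → -$2,644.62
  Feb: +$881.54 → -$1,763.08
  Mar: +$881.54 → -$881.54
  Apr: +$881.54 → $0.00
Lowest trial balance = -$2,761.76 (Dec)
Initial deposit = cushion − low point = $1,763.08 − (-$2,761.76) = $4,524.84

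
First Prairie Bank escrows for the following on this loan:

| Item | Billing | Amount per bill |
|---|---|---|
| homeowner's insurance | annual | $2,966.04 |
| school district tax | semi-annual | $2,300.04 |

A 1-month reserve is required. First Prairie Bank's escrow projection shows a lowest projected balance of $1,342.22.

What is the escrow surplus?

$711.71

Homeowner's insurance = $2,966.04/yr
School district tax = $2,300.04 × 2 = $4,600.08/yr
Annual escrow total = $7,566.12
Monthly escrow = $7,566.12 ÷ 12 = $630.51
Cushion = 1 × $630.51 = $630.51
Surplus = $1,342.22 − $630.51 = $711.71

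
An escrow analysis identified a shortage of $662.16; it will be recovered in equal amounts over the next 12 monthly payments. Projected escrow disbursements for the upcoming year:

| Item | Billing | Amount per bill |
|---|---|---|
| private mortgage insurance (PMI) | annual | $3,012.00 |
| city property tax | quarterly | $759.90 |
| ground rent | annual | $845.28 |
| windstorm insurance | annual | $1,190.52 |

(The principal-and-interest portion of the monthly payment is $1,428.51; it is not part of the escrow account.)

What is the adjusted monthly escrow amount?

Private mortgage insurance (PMI) = $3,012.00/yr
City property tax = $759.90 × 4 = $3,039.60/yr
Ground rent = $845.28/yr
Windstorm insurance = $1,190.52/yr
Total annual escrow = $3,012.00 + $3,039.60 + $845.28 + $1,190.52 = $8,087.40
Per month = $8,087.40 / 12 = $673.95
Shortage per month = $662.16 / 12 = $55.18
New monthly escrow = $673.95 + $55.18 = $729.13

$729.13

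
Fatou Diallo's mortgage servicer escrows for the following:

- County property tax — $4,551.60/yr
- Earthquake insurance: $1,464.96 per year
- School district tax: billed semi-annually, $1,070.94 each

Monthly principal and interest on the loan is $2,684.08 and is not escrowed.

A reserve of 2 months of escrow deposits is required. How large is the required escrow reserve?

$1,359.74

County property tax: $4,551.60/yr
Earthquake insurance: $1,464.96/yr
School district tax: $1,070.94 × 2 = $2,141.88/yr
Total per year = $4,551.60 + $1,464.96 + $2,141.88 = $8,158.44
Base monthly escrow = $8,158.44 / 12 = $679.87
Required cushion = 2 × $679.87 = $1,359.74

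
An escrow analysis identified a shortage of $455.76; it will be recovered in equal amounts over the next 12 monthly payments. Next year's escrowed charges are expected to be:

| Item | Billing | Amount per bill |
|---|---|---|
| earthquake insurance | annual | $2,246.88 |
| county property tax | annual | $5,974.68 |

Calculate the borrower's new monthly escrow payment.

$723.11

Earthquake insurance = $2,246.88
County property tax = $5,974.68
Annual escrow total = $2,246.88 + $5,974.68 = $8,221.56
Base monthly escrow = $8,221.56 ÷ 12 = $685.13
Monthly shortage recovery: $455.76 / 12 = $37.98
Adjusted monthly = $685.13 + $37.98 = $723.11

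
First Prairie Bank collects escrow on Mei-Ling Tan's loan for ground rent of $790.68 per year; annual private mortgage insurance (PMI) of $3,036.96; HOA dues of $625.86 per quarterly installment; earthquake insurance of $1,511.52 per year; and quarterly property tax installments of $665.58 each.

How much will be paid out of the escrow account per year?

Ground rent: $790.68 per year
Private mortgage insurance (PMI): $3,036.96 per year
HOA dues: $625.86 × 4 = $2,503.44 per year
Earthquake insurance: $1,511.52 per year
Property tax: $665.58 × 4 = $2,662.32 per year
Yearly total = $10,504.92

$10,504.92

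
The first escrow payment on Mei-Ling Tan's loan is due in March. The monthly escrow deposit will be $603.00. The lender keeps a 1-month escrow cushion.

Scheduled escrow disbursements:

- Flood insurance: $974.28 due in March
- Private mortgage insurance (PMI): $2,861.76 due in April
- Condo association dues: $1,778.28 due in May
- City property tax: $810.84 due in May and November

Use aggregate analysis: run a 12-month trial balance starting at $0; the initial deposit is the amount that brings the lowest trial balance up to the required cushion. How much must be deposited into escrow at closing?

Cushion = 1 × $603.00 = $603.00
Trial balance (start $0, +$603.00 each month, − disbursements):
  Mar: +$603.00 − $974.28 → -$371.28
  Apr: +$603.00 − $2,861.76 → -$2,630.04
  May: +$603.00 − $2,589.12 → -$4,616.16
  Jun: +$603.00 → -$4,013.16
  Jul: +$603.00 → -$3,410.16
  Aug: +$603.00 → -$2,807.16
  Sep: +$603.00 → -$2,204.16
  Oct: +$603.00 → -$1,601.16
  Nov: +$603.00 − $810.84 → -$1,809.00
  Dec: +$603.00 → -$1,206.00
  Jan: +$603.00 → -$603.00
  Feb: +$603.00 → $0.00
Lowest trial balance = -$4,616.16 (May)
Initial deposit = cushion − low point = $603.00 − (-$4,616.16) = $5,219.16

$5,219.16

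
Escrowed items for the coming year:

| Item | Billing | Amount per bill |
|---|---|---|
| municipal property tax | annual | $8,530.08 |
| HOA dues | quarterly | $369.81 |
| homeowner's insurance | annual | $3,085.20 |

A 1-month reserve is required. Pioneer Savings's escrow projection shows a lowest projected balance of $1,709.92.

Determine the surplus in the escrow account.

Municipal property tax: $8,530.08/yr
HOA dues: $369.81 × 4 = $1,479.24/yr
Homeowner's insurance: $3,085.20/yr
Total per year = $13,094.52
Per month = $13,094.52 ÷ 12 = $1,091.21
Cushion = 1 × $1,091.21 = $1,091.21
Surplus = $1,709.92 − $1,091.21 = $618.71

$618.71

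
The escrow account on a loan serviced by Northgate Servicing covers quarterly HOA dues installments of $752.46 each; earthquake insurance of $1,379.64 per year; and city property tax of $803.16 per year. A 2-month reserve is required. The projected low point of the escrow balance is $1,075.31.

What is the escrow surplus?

HOA dues: $752.46 × 4 = $3,009.84 annually
Earthquake insurance: $1,379.64 annually
City property tax: $803.16 annually
Total per year = $3,009.84 + $1,379.64 + $803.16 = $5,192.64
Per month = $5,192.64 ÷ 12 = $432.72
Cushion = 2 × $432.72 = $865.44
Excess over cushion: $1,075.31 − $865.44 = $209.87

$209.87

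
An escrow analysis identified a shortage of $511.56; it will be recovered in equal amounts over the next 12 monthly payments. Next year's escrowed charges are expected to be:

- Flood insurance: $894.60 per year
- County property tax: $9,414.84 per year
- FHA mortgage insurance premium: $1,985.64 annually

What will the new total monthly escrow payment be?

Flood insurance — $894.60 per year
County property tax — $9,414.84 per year
FHA mortgage insurance premium — $1,985.64 per year
Combined annual = $894.60 + $9,414.84 + $1,985.64 = $12,295.08
Base monthly escrow = $12,295.08 ÷ 12 = $1,024.59
Shortage spread = $511.56 / 12 = $42.63/mo
Adjusted monthly = $1,024.59 + $42.63 = $1,067.22

$1,067.22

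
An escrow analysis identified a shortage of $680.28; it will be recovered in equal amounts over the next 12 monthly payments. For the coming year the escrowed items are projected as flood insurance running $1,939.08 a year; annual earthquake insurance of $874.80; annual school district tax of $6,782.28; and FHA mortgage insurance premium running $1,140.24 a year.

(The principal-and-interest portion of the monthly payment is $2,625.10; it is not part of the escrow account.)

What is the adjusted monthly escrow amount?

Flood insurance: $1,939.08/yr
Earthquake insurance: $874.80/yr
School district tax: $6,782.28/yr
FHA mortgage insurance premium: $1,140.24/yr
Annual escrow total = $1,939.08 + $874.80 + $6,782.28 + $1,140.24 = $10,736.40
Monthly = $10,736.40 / 12 = $894.70
Shortage spread = $680.28 / 12 = $56.69/mo
New monthly escrow = $894.70 + $56.69 = $951.39

$951.39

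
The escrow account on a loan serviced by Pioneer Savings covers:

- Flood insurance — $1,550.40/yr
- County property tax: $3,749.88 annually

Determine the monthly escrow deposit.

Flood insurance = $1,550.40/yr
County property tax = $3,749.88/yr
Total per year = $1,550.40 + $3,749.88 = $5,300.28
Monthly = $5,300.28 / 12 = $441.69

$441.69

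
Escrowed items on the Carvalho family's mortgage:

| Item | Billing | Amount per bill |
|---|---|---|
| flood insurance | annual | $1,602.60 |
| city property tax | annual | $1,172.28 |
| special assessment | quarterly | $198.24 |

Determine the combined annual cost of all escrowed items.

$3,567.84

Flood insurance = $1,602.60 per year
City property tax = $1,172.28 per year
Special assessment = $198.24 × 4 = $792.96 per year
Total per year = $3,567.84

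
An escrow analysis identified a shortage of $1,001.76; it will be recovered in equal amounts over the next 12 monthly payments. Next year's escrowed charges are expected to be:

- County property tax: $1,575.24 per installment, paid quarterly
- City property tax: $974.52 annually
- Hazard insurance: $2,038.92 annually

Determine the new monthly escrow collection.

County property tax = $1,575.24 × 4 = $6,300.96 per year
City property tax = $974.52 per year
Hazard insurance = $2,038.92 per year
Annual escrow total = $9,314.40
Per month = $9,314.40 ÷ 12 = $776.20
Shortage spread = $1,001.76 ÷ 12 = $83.48/mo
New monthly escrow = $776.20 + $83.48 = $859.68

$859.68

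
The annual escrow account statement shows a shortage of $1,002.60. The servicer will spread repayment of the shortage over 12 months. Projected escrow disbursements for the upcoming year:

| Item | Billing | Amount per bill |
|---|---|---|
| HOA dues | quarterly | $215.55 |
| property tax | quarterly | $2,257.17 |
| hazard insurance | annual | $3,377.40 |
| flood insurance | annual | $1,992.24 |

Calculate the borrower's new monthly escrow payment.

HOA dues — $215.55 × 4 = $862.20/yr
Property tax — $2,257.17 × 4 = $9,028.68/yr
Hazard insurance — $3,377.40/yr
Flood insurance — $1,992.24/yr
Total per year = $15,260.52
Monthly = $15,260.52 ÷ 12 = $1,271.71
Monthly shortage recovery: $1,002.60 ÷ 12 = $83.55
New monthly escrow = $1,271.71 + $83.55 = $1,355.26

$1,355.26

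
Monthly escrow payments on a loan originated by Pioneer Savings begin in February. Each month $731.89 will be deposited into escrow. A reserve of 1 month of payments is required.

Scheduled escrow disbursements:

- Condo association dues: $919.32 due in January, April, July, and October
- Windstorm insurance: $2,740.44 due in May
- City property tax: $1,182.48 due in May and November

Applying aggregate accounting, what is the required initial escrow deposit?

Cushion = 1 × $731.89 = $731.89
Trial balance (start $0, +$731.89 each month, − disbursements):
  Feb: +$731.89 → $731.89
  Mar: +$731.89 → $1,463.78
  Apr: +$731.89 − $919.32 → $1,276.35
  May: +$731.89 − $3,922.92 → -$1,914.68
  Jun: +$731.89 → -$1,182.79
  Jul: +$731.89 − $919.32 → -$1,370.22
  Aug: +$731.89 → -$638.33
  Sep: +$731.89 → $93.56
  Oct: +$731.89 − $919.32 → -$93.87
  Nov: +$731.89 − $1,182.48 → -$544.46
  Dec: +$731.89 → $187.43
  Jan: +$731.89 − $919.32 → $0.00
Lowest trial balance = -$1,914.68 (May)
Initial deposit = cushion − low point = $731.89 − (-$1,914.68) = $2,646.57

$2,646.57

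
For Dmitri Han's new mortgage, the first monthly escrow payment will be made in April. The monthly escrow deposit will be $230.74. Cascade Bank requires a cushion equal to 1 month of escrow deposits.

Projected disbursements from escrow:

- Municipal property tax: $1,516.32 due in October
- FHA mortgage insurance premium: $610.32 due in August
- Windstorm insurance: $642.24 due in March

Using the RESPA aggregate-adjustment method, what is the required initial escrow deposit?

Cushion = 1 × $230.74 = $230.74
Trial balance (start $0, +$230.74 each month, − disbursements):
  Apr: +$230.74 → $230.74
  May: +$230.74 → $461.48
  Jun: +$230.74 → $692.22
  Jul: +$230.74 → $922.96
  Aug: +$230.74 − $610.32 → $543.38
  Sep: +$230.74 → $774.12
  Oct: +$230.74 − $1,516.32 → -$511.46
  Nov: +$230.74 → -$280.72
  Dec: +$230.74 → -$49.98
  Jan: +$230.74 → $180.76
  Feb: +$230.74 → $411.50
  Mar: +$230.74 − $642.24 → $0.00
Lowest trial balance = -$511.46 (Oct)
Initial deposit = cushion − low point = $230.74 − (-$511.46) = $742.20

$742.20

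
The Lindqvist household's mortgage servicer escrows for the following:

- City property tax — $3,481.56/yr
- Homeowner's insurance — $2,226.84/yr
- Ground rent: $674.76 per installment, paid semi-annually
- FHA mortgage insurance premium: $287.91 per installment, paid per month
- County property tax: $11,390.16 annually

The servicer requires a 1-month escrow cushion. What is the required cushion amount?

$1,825.25

City property tax — $3,481.56 per year
Homeowner's insurance — $2,226.84 per year
Ground rent — $674.76 × 2 = $1,349.52 per year
FHA mortgage insurance premium — $287.91 × 12 = $3,454.92 per year
County property tax — $11,390.16 per year
Total annual escrow = $21,903.00
Base monthly escrow = $21,903.00 ÷ 12 = $1,825.25
Reserve = 1 × $1,825.25 = $1,825.25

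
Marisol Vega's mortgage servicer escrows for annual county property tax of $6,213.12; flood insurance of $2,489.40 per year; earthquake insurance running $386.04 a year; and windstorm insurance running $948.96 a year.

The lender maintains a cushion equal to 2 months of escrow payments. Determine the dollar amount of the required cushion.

$1,672.92

County property tax: $6,213.12
Flood insurance: $2,489.40
Earthquake insurance: $386.04
Windstorm insurance: $948.96
Combined annual = $10,037.52
Monthly = $10,037.52 / 12 = $836.46
Reserve = 2 × $836.46 = $1,672.92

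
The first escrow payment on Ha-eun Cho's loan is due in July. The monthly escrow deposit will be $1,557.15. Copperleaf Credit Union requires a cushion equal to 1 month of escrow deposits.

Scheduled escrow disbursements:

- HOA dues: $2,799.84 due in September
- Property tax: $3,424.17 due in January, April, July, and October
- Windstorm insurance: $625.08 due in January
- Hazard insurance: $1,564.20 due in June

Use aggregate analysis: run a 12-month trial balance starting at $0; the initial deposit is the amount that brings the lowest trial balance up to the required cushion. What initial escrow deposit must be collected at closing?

Cushion = 1 × $1,557.15 = $1,557.15
Trial balance (start $0, +$1,557.15 each month, − disbursements):
  Jul: +$1,557.15 − $3,424.17 → -$1,867.02
  Aug: +$1,557.15 → -$309.87
  Sep: +$1,557.15 − $2,799.84 → -$1,552.56
  Oct: +$1,557.15 − $3,424.17 → -$3,419.58
  Nov: +$1,557.15 → -$1,862.43
  Dec: +$1,557.15 → -$305.28
  Jan: +$1,557.15 − $4,049.25 → -$2,797.38
  Feb: +$1,557.15 → -$1,240.23
  Mar: +$1,557.15 → $316.92
  Apr: +$1,557.15 − $3,424.17 → -$1,550.10
  May: +$1,557.15 → $7.05
  Jun: +$1,557.15 − $1,564.20 → $0.00
Lowest trial balance = -$3,419.58 (Oct)
Initial deposit = cushion − low point = $1,557.15 − (-$3,419.58) = $4,976.73

$4,976.73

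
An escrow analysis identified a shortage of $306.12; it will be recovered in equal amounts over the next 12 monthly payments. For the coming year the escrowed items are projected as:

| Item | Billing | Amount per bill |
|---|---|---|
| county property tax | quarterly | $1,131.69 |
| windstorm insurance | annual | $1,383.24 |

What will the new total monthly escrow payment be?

County property tax = $1,131.69 × 4 = $4,526.76
Windstorm insurance = $1,383.24
Yearly total = $4,526.76 + $1,383.24 = $5,910.00
Per month = $5,910.00 / 12 = $492.50
Monthly shortage recovery: $306.12 / 12 = $25.51
New monthly escrow = $492.50 + $25.51 = $518.01

$518.01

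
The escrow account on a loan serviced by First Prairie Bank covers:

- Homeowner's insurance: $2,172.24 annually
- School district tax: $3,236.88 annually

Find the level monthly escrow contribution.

$450.76

Homeowner's insurance — $2,172.24 per year
School district tax — $3,236.88 per year
Total per year = $2,172.24 + $3,236.88 = $5,409.12
Monthly escrow = $5,409.12 ÷ 12 = $450.76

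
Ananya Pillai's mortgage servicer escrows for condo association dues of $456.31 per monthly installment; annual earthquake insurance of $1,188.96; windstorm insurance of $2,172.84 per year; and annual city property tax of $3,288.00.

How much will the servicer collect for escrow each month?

Condo association dues = $456.31 × 12 = $5,475.72
Earthquake insurance = $1,188.96
Windstorm insurance = $2,172.84
City property tax = $3,288.00
Combined annual = $12,125.52
Base monthly escrow = $12,125.52 / 12 = $1,010.46

$1,010.46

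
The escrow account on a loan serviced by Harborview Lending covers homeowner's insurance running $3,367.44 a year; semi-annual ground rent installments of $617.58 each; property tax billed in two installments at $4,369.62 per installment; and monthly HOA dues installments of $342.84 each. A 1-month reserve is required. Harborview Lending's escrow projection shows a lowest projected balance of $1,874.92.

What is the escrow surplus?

$420.26

Homeowner's insurance = $3,367.44
Ground rent = $617.58 × 2 = $1,235.16
Property tax = $4,369.62 × 2 = $8,739.24
HOA dues = $342.84 × 12 = $4,114.08
Total per year = $3,367.44 + $1,235.16 + $8,739.24 + $4,114.08 = $17,455.92
Monthly = $17,455.92 / 12 = $1,454.66
Required cushion = 1 × $1,454.66 = $1,454.66
Excess over cushion: $1,874.92 − $1,454.66 = $420.26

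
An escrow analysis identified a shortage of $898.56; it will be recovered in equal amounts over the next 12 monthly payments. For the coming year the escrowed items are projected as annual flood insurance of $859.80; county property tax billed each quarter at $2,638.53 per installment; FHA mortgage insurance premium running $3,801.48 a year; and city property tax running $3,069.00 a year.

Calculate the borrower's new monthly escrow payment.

$1,598.58

Flood insurance = $859.80 annually
County property tax = $2,638.53 × 4 = $10,554.12 annually
FHA mortgage insurance premium = $3,801.48 annually
City property tax = $3,069.00 annually
Total per year = $18,284.40
Base monthly escrow = $18,284.40 ÷ 12 = $1,523.70
Shortage per month = $898.56 ÷ 12 = $74.88
New monthly escrow = $1,523.70 + $74.88 = $1,598.58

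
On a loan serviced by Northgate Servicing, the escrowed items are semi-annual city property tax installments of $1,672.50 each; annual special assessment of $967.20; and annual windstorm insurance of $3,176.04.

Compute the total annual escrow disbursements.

City property tax: $1,672.50 × 2 = $3,345.00
Special assessment: $967.20
Windstorm insurance: $3,176.04
Total per year = $7,488.24

$7,488.24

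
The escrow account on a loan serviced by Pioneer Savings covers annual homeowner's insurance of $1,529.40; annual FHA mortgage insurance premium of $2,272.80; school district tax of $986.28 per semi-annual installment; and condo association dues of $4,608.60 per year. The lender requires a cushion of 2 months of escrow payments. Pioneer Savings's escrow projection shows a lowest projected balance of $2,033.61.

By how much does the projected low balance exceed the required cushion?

Homeowner's insurance: $1,529.40
FHA mortgage insurance premium: $2,272.80
School district tax: $986.28 × 2 = $1,972.56
Condo association dues: $4,608.60
Total per year = $10,383.36
Base monthly escrow = $10,383.36 ÷ 12 = $865.28
Cushion = 2 × $865.28 = $1,730.56
Surplus = $2,033.61 − $1,730.56 = $303.05

$303.05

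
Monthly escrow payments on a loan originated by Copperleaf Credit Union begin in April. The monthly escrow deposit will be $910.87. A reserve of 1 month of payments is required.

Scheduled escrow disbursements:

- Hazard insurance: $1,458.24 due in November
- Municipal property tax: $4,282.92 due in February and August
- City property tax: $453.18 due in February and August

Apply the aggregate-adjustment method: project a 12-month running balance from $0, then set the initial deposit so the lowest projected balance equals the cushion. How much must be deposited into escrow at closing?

$1,821.74

Cushion = 1 × $910.87 = $910.87
Trial balance (start $0, +$910.87 each month, − disbursements):
  Apr: +$910.87 → $910.87
  May: +$910.87 → $1,821.74
  Jun: +$910.87 → $2,732.61
  Jul: +$910.87 → $3,643.48
  Aug: +$910.87 − $4,736.10 → -$181.75
  Sep: +$910.87 → $729.12
  Oct: +$910.87 → $1,639.99
  Nov: +$910.87 − $1,458.24 → $1,092.62
  Dec: +$910.87 → $2,003.49
  Jan: +$910.87 → $2,914.36
  Feb: +$910.87 − $4,736.10 → -$910.87
  Mar: +$910.87 → $0.00
Lowest trial balance = -$910.87 (Feb)
Initial deposit = cushion − low point = $910.87 − (-$910.87) = $1,821.74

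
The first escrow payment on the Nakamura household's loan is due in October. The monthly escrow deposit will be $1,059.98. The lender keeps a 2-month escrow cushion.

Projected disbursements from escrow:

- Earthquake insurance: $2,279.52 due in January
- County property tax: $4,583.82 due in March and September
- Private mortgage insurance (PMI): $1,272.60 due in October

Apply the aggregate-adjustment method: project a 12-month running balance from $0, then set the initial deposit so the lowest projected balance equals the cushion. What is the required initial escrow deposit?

$3,896.02

Cushion = 2 × $1,059.98 = $2,119.96
Trial balance (start $0, +$1,059.98 each month, − disbursements):
  Oct: +$1,059.98 − $1,272.60 → -$212.62
  Nov: +$1,059.98 → $847.36
  Dec: +$1,059.98 → $1,907.34
  Jan: +$1,059.98 − $2,279.52 → $687.80
  Feb: +$1,059.98 → $1,747.78
  Mar: +$1,059.98 − $4,583.82 → -$1,776.06
  Apr: +$1,059.98 → -$716.08
  May: +$1,059.98 → $343.90
  Jun: +$1,059.98 → $1,403.88
  Jul: +$1,059.98 → $2,463.86
  Aug: +$1,059.98 → $3,523.84
  Sep: +$1,059.98 − $4,583.82 → $0.00
Lowest trial balance = -$1,776.06 (Mar)
Initial deposit = cushion − low point = $2,119.96 − (-$1,776.06) = $3,896.02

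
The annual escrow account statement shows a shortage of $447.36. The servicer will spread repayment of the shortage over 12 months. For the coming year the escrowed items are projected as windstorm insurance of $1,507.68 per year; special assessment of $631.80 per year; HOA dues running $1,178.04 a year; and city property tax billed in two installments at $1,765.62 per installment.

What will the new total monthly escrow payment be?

Windstorm insurance — $1,507.68 per year
Special assessment — $631.80 per year
HOA dues — $1,178.04 per year
City property tax — $1,765.62 × 2 = $3,531.24 per year
Annual escrow total = $1,507.68 + $631.80 + $1,178.04 + $3,531.24 = $6,848.76
Base monthly escrow = $6,848.76 / 12 = $570.73
Shortage per month = $447.36 ÷ 12 = $37.28
New monthly escrow = $570.73 + $37.28 = $608.01

$608.01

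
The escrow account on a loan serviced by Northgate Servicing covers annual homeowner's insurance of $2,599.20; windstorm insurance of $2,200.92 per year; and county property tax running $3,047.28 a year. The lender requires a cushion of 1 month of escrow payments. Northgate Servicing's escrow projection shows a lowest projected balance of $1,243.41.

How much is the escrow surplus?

Homeowner's insurance = $2,599.20 per year
Windstorm insurance = $2,200.92 per year
County property tax = $3,047.28 per year
Yearly total = $7,847.40
Monthly = $7,847.40 / 12 = $653.95
Required cushion = 1 × $653.95 = $653.95
Surplus = $1,243.41 − $653.95 = $589.46

$589.46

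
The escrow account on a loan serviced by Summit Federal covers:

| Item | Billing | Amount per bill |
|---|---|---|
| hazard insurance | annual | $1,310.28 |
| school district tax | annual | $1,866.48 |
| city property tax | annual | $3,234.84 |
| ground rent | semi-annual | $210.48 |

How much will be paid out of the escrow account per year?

Hazard insurance: $1,310.28/yr
School district tax: $1,866.48/yr
City property tax: $3,234.84/yr
Ground rent: $210.48 × 2 = $420.96/yr
Yearly total = $6,832.56

$6,832.56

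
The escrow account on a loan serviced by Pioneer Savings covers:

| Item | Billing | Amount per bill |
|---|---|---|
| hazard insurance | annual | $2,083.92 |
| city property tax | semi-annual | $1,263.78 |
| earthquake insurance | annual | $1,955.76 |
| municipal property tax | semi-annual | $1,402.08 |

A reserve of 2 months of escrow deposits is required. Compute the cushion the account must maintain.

Hazard insurance = $2,083.92/yr
City property tax = $1,263.78 × 2 = $2,527.56/yr
Earthquake insurance = $1,955.76/yr
Municipal property tax = $1,402.08 × 2 = $2,804.16/yr
Annual escrow total = $9,371.40
Per month = $9,371.40 ÷ 12 = $780.95
Required cushion = 2 × $780.95 = $1,561.90

$1,561.90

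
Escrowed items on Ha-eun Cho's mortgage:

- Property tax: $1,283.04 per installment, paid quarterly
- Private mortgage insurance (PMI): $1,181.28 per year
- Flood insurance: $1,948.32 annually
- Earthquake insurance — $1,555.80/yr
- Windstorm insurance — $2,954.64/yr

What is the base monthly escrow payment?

$1,064.35

Property tax = $1,283.04 × 4 = $5,132.16
Private mortgage insurance (PMI) = $1,181.28
Flood insurance = $1,948.32
Earthquake insurance = $1,555.80
Windstorm insurance = $2,954.64
Total per year = $5,132.16 + $1,181.28 + $1,948.32 + $1,555.80 + $2,954.64 = $12,772.20
Monthly = $12,772.20 ÷ 12 = $1,064.35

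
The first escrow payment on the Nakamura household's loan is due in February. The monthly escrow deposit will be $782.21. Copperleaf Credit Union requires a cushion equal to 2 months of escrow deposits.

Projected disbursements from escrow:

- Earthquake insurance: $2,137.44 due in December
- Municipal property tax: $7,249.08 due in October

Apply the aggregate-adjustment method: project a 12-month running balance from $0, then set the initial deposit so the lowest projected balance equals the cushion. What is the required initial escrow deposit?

Cushion = 2 × $782.21 = $1,564.42
Trial balance (start $0, +$782.21 each month, − disbursements):
  Feb: +$782.21 → $782.21
  Mar: +$782.21 → $1,564.42
  Apr: +$782.21 → $2,346.63
  May: +$782.21 → $3,128.84
  Jun: +$782.21 → $3,911.05
  Jul: +$782.21 → $4,693.26
  Aug: +$782.21 → $5,475.47
  Sep: +$782.21 → $6,257.68
  Oct: +$782.21 − $7,249.08 → -$209.19
  Nov: +$782.21 → $573.02
  Dec: +$782.21 − $2,137.44 → -$782.21
  Jan: +$782.21 → $0.00
Lowest trial balance = -$782.21 (Dec)
Initial deposit = cushion − low point = $1,564.42 − (-$782.21) = $2,346.63

$2,346.63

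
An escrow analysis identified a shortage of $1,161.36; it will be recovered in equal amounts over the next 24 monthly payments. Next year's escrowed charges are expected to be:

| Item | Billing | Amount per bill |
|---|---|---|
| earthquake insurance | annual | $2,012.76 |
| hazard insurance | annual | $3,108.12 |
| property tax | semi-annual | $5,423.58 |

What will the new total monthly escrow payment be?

$1,379.06

Earthquake insurance = $2,012.76/yr
Hazard insurance = $3,108.12/yr
Property tax = $5,423.58 × 2 = $10,847.16/yr
Combined annual = $2,012.76 + $3,108.12 + $10,847.16 = $15,968.04
Base monthly escrow = $15,968.04 ÷ 12 = $1,330.67
Shortage spread = $1,161.36 / 24 = $48.39/mo
New monthly escrow = $1,330.67 + $48.39 = $1,379.06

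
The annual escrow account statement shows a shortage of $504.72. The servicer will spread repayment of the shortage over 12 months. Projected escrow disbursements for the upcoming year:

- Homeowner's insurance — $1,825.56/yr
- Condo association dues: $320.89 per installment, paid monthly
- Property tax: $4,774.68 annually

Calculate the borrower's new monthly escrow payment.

Homeowner's insurance — $1,825.56
Condo association dues — $320.89 × 12 = $3,850.68
Property tax — $4,774.68
Total annual escrow = $1,825.56 + $3,850.68 + $4,774.68 = $10,450.92
Per month = $10,450.92 / 12 = $870.91
Shortage per month = $504.72 / 12 = $42.06
Adjusted monthly = $870.91 + $42.06 = $912.97

$912.97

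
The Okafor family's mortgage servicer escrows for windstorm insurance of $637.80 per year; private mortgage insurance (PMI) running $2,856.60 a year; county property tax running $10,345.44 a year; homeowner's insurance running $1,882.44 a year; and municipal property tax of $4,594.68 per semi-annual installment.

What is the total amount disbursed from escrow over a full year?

Windstorm insurance = $637.80/yr
Private mortgage insurance (PMI) = $2,856.60/yr
County property tax = $10,345.44/yr
Homeowner's insurance = $1,882.44/yr
Municipal property tax = $4,594.68 × 2 = $9,189.36/yr
Annual escrow total = $24,911.64

$24,911.64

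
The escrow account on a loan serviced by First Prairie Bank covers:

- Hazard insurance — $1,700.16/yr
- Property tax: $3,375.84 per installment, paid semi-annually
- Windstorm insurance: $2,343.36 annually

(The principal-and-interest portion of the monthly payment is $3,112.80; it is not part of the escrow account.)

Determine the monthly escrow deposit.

$899.60

Hazard insurance = $1,700.16
Property tax = $3,375.84 × 2 = $6,751.68
Windstorm insurance = $2,343.36
Yearly total = $10,795.20
Base monthly escrow = $10,795.20 ÷ 12 = $899.60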